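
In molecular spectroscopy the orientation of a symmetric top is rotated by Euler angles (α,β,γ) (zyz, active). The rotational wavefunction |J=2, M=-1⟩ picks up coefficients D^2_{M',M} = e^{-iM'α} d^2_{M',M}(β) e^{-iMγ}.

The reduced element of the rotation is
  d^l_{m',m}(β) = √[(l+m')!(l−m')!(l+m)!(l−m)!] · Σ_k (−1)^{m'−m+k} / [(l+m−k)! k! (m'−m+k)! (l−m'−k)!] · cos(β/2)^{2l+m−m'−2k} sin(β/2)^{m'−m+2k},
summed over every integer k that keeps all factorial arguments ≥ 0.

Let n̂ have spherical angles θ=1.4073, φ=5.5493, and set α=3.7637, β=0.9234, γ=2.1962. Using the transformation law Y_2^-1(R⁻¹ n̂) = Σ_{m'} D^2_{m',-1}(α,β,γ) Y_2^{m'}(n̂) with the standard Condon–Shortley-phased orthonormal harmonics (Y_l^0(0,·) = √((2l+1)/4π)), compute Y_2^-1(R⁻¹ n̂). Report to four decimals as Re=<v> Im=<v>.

Re=-0.0501 Im=-0.0192

Need the full column D^2_{m',-1} for m'=−2..2 at α=3.7637, β=0.9234, γ=2.1962.
cos(β/2)=0.895296, sin(β/2)=0.445471
d^2_{-2,-1}: single k=1 term ⇒ +0.639366;  D = -0.611032-0.188226i
d^2_{-1,-1}: k∈[0..1] ⇒ +0.642492 -0.477192 = +0.165299;  D = +0.156736-0.052513i
d^2_{0,-1}: k∈[0..1] ⇒ -0.783061 +0.193865 = -0.589195;  D = +0.344930-0.477677i
d^2_{1,-1}: k∈[0..1] ⇒ +0.477192 -0.039380 = +0.437812;  D = +0.001443-0.437810i
d^2_{2,-1}: single k=0 term ⇒ -0.158290;  D = -0.091819-0.128938i
Y_2^{m'}(θ=1.4073,φ=5.5493) and Σ D·Y over m':
  (-0.6110-0.1882i)·(+0.0387+0.3740i)  (+0.1567-0.0525i)·(+0.0921+0.0831i)  (+0.3449-0.4777i)·(-0.2903+0.0000i)  (+0.0014-0.4378i)·(-0.0921+0.0831i)  (-0.0918-0.1289i)·(+0.0387-0.3740i)
Y_2^-1(R⁻¹ n̂) = -0.050095-0.019152i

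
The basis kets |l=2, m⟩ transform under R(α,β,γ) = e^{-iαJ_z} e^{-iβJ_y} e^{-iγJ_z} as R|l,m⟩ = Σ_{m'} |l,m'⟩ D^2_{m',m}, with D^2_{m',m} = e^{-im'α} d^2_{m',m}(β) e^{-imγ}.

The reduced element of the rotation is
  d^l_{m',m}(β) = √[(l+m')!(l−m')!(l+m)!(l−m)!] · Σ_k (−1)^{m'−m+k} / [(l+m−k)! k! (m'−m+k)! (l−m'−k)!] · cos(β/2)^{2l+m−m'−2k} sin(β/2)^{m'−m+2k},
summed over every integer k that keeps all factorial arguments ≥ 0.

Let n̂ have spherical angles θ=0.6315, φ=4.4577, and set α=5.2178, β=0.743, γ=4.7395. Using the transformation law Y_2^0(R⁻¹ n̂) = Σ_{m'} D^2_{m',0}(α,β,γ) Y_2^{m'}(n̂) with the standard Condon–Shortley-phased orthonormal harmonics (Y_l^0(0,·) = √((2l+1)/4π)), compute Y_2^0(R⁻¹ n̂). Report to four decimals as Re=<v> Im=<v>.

Need the full column D^2_{m',0} for m'=−2..2 at α=5.2178, β=0.7430, γ=4.7395.
cos(β/2)=0.931784, sin(β/2)=0.363014
d^2_{-2,0}: single k=2 term ⇒ +0.280254;  D = -0.148861-0.237450i
d^2_{-1,0}: k∈[1..2] ⇒ +0.719356 -0.109184 = +0.610172;  D = +0.295425-0.533886i
d^2_{0,0}: k∈[0..2] ⇒ +0.753808 -0.457653 +0.017366 = +0.313521;  D = +0.313521+0.000000i
d^2_{1,0}: k∈[0..1] ⇒ -0.719356 +0.109184 = -0.610172;  D = -0.295425-0.533886i
d^2_{2,0}: single k=0 term ⇒ +0.280254;  D = -0.148861+0.237450i
Y_2^{m'}(θ=0.6315,φ=4.4577) and Σ D·Y over m':
  (-0.1489-0.2375i)·(-0.1175-0.0656i)  (+0.2954-0.5339i)·(-0.0927+0.3562i)  (+0.3135+0.0000i)·(+0.3010+0.0000i)  (-0.2954-0.5339i)·(+0.0927+0.3562i)  (-0.1489+0.2375i)·(-0.1175+0.0656i)
Y_2^0(R⁻¹ n̂) = +0.423783+0.000000i

Re=0.4238 Im=0.0000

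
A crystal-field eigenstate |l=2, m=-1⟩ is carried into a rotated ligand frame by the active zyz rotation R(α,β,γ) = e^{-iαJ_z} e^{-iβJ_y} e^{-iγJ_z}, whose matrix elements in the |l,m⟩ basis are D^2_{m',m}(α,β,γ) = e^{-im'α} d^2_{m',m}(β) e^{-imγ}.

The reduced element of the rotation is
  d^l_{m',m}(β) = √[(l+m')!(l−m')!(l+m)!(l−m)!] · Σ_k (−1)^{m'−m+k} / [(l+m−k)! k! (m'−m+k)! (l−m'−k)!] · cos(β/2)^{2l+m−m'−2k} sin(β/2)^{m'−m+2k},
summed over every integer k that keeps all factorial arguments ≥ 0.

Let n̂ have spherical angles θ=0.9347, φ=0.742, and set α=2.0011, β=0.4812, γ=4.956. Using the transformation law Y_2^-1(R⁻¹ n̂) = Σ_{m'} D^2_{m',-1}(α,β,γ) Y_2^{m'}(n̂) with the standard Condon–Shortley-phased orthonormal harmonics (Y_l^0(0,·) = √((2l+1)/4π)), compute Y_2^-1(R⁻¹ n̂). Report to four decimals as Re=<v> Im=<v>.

Need the full column D^2_{m',-1} for m'=−2..2 at α=2.0011, β=0.4812, γ=4.9560.
cos(β/2)=0.971195, sin(β/2)=0.238285
d^2_{-2,-1}: single k=1 term ⇒ +0.436563;  D = -0.389900+0.196380i
d^2_{-1,-1}: k∈[0..1] ⇒ +0.889664 -0.160668 = +0.728996;  D = +0.569626+0.454930i
d^2_{0,-1}: k∈[0..1] ⇒ -0.534678 +0.032187 = -0.502492;  D = -0.121205+0.487655i
d^2_{1,-1}: k∈[0..1] ⇒ +0.160668 -0.003224 = +0.157444;  D = -0.154708+0.029223i
d^2_{2,-1}: single k=0 term ⇒ -0.026280;  D = -0.015205-0.021435i
Y_2^{m'}(θ=0.9347,φ=0.742) and Σ D·Y over m':
  (-0.3899+0.1964i)·(+0.0217-0.2490i)  (+0.5696+0.4549i)·(+0.2721-0.2495i)  (-0.1212+0.4877i)·(+0.0185+0.0000i)  (-0.1547+0.0292i)·(-0.2721-0.2495i)  (-0.0152-0.0214i)·(+0.0217+0.2490i)
Y_2^-1(R⁻¹ n̂) = +0.361116+0.118461i

Re=0.3611 Im=0.1185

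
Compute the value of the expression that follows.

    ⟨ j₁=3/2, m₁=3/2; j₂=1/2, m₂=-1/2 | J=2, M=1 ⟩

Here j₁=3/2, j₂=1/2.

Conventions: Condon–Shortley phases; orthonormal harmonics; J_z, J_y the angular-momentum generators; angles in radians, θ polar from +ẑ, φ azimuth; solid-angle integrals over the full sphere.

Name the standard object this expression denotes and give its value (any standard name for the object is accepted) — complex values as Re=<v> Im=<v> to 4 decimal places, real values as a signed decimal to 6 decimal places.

This is a Clebsch–Gordan (vector-coupling) coefficient.
√[5·0!3!1!/5! · 3!0!0!1!3!1!] = √(9)
  +(−1)^0/∏(0,0,0,0,3,1)! = 1/6  (running 1/6)
⟨..|..⟩ = √(9)·(1/6) = +0.500000

Clebsch–Gordan coefficient, +√(1/4) ≈ +0.500000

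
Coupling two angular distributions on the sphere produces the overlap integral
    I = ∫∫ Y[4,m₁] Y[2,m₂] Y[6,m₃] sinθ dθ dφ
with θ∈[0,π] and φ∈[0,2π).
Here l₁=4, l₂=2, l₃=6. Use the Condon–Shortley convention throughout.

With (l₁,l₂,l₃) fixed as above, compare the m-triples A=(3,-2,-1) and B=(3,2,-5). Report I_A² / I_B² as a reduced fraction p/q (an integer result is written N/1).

Shared (l₁,l₂,l₃)=(4,2,6): N and (l;000)² cancel in I_A²/I_B².
A: Δ = 0!·8!·4!/13! = 1/6435; Racah Σ t=0..0: t=0:+1/120960 = 1/120960; ⇒ 3j(4 2 6; 3 -2 -1)² = 1/1287, sgn -1
B: Δ = 0!·8!·4!/13! = 1/6435; Racah Σ t=0..0: t=0:+1/120960 = 1/120960; ⇒ 3j(4 2 6; 3 2 -5)² = 2/39, sgn -1
I_A²/I_B² = (1/1287)/(2/39) = 1/66

1/66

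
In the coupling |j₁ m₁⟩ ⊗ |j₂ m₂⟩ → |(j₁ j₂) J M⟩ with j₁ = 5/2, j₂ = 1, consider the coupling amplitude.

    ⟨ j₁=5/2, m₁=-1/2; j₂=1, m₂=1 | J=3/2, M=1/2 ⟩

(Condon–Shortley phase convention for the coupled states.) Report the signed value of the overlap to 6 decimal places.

j₁+j₂−J=2  J+j₁−j₂=3  J−j₁+j₂=0  j₁+j₂+J+1=6
(j₁±m₁, j₂±m₂, J±M) = (2,3,2,0,2,1)
P² = 16/5
sum k=2..2:
  [2] +1/4 = 1/4
S = 1/4
C² = P²·S² = 1/5 ; C = +0.447214

+0.447214  (= +√(1/5))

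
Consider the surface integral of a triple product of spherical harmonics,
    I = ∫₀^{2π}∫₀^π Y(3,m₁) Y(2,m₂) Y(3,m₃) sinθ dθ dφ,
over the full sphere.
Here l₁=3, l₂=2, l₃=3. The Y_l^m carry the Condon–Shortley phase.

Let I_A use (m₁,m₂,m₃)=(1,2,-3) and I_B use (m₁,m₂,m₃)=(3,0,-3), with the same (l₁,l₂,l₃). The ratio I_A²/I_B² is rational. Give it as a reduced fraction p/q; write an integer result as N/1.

2/5

Shared (l₁,l₂,l₃)=(3,2,3): N and (l;000)² cancel in I_A²/I_B².
A: Δ = 2!·4!·2!/9! = 1/3780; Racah Σ t=2..2: t=2:+1/96 = 1/96; ⇒ 3j(3 2 3; 1 2 -3)² = 1/42, sgn +1
B: Δ = 2!·4!·2!/9! = 1/3780; Racah Σ t=0..0: t=0:+1/96 = 1/96; ⇒ 3j(3 2 3; 3 0 -3)² = 5/84, sgn +1
I_A²/I_B² = (1/42)/(5/84) = 2/5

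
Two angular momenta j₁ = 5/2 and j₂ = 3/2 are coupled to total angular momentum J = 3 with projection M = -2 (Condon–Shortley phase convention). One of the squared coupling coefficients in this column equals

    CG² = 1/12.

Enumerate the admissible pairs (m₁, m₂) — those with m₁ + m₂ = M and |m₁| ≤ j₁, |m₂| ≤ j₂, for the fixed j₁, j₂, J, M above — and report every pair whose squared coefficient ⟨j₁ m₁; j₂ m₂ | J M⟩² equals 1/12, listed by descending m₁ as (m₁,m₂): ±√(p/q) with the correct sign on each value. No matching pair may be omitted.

Admissible pairs with m₁+m₂ = M = -2: (-5/2,1/2), (-3/2,-1/2), (-1/2,-3/2)
  (m₁,m₂)=(-1/2,-3/2): CG² = 1/2, CG = +√(1/2)
  (m₁,m₂)=(-3/2,-1/2): CG² = 1/12, CG = −√(1/12)   ← matches the target
  (m₁,m₂)=(-5/2,1/2): CG² = 5/12, CG = −√(5/12)
Pairs with CG² = 1/12: (-3/2,-1/2): −√(1/12)

(-3/2,-1/2): −√(1/12)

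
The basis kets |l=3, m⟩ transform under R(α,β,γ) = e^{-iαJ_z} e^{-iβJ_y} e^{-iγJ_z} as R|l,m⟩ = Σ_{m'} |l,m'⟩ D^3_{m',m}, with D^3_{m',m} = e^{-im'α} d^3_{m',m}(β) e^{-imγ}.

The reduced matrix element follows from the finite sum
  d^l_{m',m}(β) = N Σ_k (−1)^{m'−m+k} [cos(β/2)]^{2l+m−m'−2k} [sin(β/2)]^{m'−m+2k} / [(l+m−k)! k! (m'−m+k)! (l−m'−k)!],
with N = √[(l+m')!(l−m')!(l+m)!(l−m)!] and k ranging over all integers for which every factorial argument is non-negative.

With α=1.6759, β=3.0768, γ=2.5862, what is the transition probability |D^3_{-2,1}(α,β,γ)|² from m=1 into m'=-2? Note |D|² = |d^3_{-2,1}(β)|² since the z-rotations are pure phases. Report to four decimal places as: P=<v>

D^3_{-2,1}(1.6759,3.0768,2.5862) = e^{-i·-2·1.6759}·d^3_{-2,1}(3.0768)·e^{-i·1·2.5862}. Compute d first:
With c≡cos(β/2)=0.032391 and s≡sin(β/2)=0.999475, N=[1·120·24·2]^{1/2}=75.894664
Admissible k: 3..4 (factorial args all ≥0)
  k=3: (−1)^0·75.8947/(12)·0.0324^3·0.9995^3 = +0.000215
  k=4: (−1)^1·75.8947/(24)·0.0324^1·0.9995^5 = -0.102160
d^3_{-2,1}(3.0768) = +0.000215 -0.102160 = -0.101945
|D^3_{-2,1}|² = |d^3_{-2,1}(β)|² = (-0.101945)² = 0.010393 (the z-rotation phases have unit modulus)

P=0.0104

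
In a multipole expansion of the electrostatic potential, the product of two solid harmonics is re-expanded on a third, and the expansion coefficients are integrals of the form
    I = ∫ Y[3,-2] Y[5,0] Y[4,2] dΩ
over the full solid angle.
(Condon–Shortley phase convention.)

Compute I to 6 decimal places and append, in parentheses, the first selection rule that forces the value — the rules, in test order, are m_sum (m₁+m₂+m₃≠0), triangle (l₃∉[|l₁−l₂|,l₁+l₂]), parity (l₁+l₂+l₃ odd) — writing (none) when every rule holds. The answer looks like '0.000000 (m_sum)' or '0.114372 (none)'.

Rules hold: Σm=0, L=12 even, 2≤4≤8.
N = 7·11·9 = 693
Δ = 4!·2!·6!/13! = 1/180180
Racah Σ t=1..3: t=1:−1/576 t=2:+1/144 t=3:−1/576 = 1/288
⇒ 3j(3 5 4; 0 0 0)² = 20/1001, sgn +1
Racah Σ t=3..4: t=3:−1/576 t=4:+1/2880 = -1/720
⇒ 3j(3 5 4; -2 0 2)² = 80/3003, sgn -1
4πI² = N·(3j₀)²·(3jₘ)² = 4800/13013
I = -1·√(0.368862/4π) = -0.17132746
No selection rule forces the value: the integral is nonzero (none).

-0.171327 (none)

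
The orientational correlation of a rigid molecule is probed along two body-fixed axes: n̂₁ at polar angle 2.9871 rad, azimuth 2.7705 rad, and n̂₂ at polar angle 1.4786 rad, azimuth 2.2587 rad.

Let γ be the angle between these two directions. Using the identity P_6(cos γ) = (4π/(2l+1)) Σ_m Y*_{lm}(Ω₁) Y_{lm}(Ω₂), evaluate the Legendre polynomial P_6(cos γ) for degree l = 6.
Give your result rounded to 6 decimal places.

Summing Y*_{l m}(θ₁,φ₁)·Y_{l m}(θ₂,φ₂) over m ∈ [−6, 6]; prefactor 4π/(2·6+1) = 0.966644:
  term(m=-6) = -0.00000 + 0.00000j   from Y*(Ω₁)=-0.00000 - 0.00001j, Y(Ω₂)=0.26002 - 0.39261j
  term(m=-5) = 0.00002 - 0.00001j   from Y*(Ω₁)=-0.00004 - 0.00014j, Y(Ω₂)=0.04427 + 0.14418j
  term(m=-4) = 0.00028 - 0.00055j   from Y*(Ω₁)=0.00017 - 0.00194j, Y(Ω₂)=0.29417 + 0.12091j
  term(m=-3) = 0.00011 + 0.00312j   from Y*(Ω₁)=0.00802 - 0.01628j, Y(Ω₂)=-0.15162 + 0.08144j
  term(m=-2) = 0.01639 + 0.02690j   from Y*(Ω₁)=0.08458 - 0.07757j, Y(Ω₂)=-0.05317 + 0.26923j
  term(m=-1) = -0.07018 - 0.03942j   from Y*(Ω₁)=0.41832 - 0.16278j, Y(Ω₂)=-0.11386 - 0.13854j
  term(m=+0) = -0.20425 + 0.00000j   from Y*(Ω₁)=0.77751 + 0.00000j, Y(Ω₂)=-0.26270 + 0.00000j
  term(m=+1) = -0.07018 + 0.03942j   from Y*(Ω₁)=-0.41832 - 0.16278j, Y(Ω₂)=0.11386 - 0.13854j
  term(m=+2) = 0.01639 - 0.02690j   from Y*(Ω₁)=0.08458 + 0.07757j, Y(Ω₂)=-0.05317 - 0.26923j
  term(m=+3) = 0.00011 - 0.00312j   from Y*(Ω₁)=-0.00802 - 0.01628j, Y(Ω₂)=0.15162 + 0.08144j
  term(m=+4) = 0.00028 + 0.00055j   from Y*(Ω₁)=0.00017 + 0.00194j, Y(Ω₂)=0.29417 - 0.12091j
  term(m=+5) = 0.00002 + 0.00001j   from Y*(Ω₁)=0.00004 - 0.00014j, Y(Ω₂)=-0.04427 + 0.14418j
  term(m=+6) = -0.00000 - 0.00000j   from Y*(Ω₁)=-0.00000 + 0.00001j, Y(Ω₂)=0.26002 + 0.39261j
Σ over m = -0.31102 - 0.00000j; ×(4π/13) → -0.30064 - 0.00000j. Real part: -0.300643

-0.300643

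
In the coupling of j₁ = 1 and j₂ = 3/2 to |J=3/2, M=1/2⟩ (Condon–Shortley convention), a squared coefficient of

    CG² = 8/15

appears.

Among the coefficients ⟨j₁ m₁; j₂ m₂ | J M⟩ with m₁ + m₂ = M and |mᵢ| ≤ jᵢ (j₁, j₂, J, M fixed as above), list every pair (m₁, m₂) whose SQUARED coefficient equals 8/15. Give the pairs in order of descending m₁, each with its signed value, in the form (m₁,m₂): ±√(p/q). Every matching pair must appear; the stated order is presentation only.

Admissible pairs with m₁+m₂ = M = 1/2: (-1,3/2), (0,1/2), (1,-1/2)
  (m₁,m₂)=(1,-1/2): CG² = 8/15, CG = +√(8/15)   ← matches the target
  (m₁,m₂)=(0,1/2): CG² = 1/15, CG = −√(1/15)
  (m₁,m₂)=(-1,3/2): CG² = 2/5, CG = −√(2/5)
Pairs with CG² = 8/15: (1,-1/2): +√(8/15)

(1,-1/2): +√(8/15)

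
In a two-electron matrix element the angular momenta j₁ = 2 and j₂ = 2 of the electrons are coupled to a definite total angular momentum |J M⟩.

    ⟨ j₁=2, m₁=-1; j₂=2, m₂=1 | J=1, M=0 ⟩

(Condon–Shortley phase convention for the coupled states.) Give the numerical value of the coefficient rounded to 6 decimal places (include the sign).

+√(1/10) ≈ +0.316228

triangle: 3!*1!*1!/6! = 6/720
(j±m)!: 1!*3!*3!*1!*1!*1! = 36
prefactor² = (2J+1)*Δ*N² = 9/10
  k=2: +1/(2!*1!*1!*1!*0!*0!) = 1/2
  k=3: −1/(3!*0!*0!*0!*1!*1!) = -1/6
Σ = 1/3  ⇒  CG² = 9/10*(1/3)² = 1/10
CG = +√(1/10) = +0.316228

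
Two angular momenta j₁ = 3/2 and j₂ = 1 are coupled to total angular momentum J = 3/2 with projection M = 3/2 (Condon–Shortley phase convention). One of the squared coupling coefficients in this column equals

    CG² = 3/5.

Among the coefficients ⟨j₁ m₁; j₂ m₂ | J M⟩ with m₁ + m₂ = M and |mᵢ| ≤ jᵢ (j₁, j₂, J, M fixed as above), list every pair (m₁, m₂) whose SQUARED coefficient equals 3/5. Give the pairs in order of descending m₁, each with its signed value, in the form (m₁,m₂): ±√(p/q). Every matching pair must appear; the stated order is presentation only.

(3/2,0): +√(3/5)

Admissible pairs with m₁+m₂ = M = 3/2: (1/2,1), (3/2,0)
  (m₁,m₂)=(3/2,0): CG² = 3/5, CG = +√(3/5)   ← matches the target
  (m₁,m₂)=(1/2,1): CG² = 2/5, CG = −√(2/5)
Pairs with CG² = 3/5: (3/2,0): +√(3/5)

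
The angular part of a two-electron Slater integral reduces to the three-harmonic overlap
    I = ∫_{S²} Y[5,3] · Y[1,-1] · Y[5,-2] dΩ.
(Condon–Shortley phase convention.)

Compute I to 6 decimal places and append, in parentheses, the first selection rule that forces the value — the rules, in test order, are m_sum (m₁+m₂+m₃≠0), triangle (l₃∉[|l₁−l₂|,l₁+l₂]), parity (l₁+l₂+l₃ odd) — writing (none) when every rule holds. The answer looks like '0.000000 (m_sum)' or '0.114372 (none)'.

0.000000 (parity)

L=11 odd ⇒ parity kills the (l;000) factor ⇒ I = 0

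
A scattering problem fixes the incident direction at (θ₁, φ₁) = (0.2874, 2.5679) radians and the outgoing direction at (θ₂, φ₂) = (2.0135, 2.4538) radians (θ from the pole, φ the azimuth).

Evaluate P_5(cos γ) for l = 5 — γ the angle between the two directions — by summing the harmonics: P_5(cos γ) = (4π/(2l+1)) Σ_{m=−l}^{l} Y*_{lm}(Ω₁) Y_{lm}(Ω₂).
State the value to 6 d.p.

Expand P_5 via completeness: Σ_{m} conj(Y_{5,m}) at Ω₁ times Y_{5,m} at Ω₂ —
  m=-5: (0.000818, 0.000229) × (0.267315, 0.081921) = (0.000200, 0.000128)  (running Σ = (0.000200, 0.000128))
  m=-4: (-0.006019, -0.006808) × (0.387612, -0.159521) = (-0.003419, -0.001679)  (running Σ = (-0.003219, -0.001550))
  m=-3: (0.008584, 0.056689) × (0.078649, -0.146539) = (0.008982, 0.003201)  (running Σ = (0.005763, 0.001650))
  m=-2: (0.094377, -0.209415) × (0.051681, 0.261371) = (0.059613, 0.013845)  (running Σ = (0.065376, 0.015495))
  m=-1: (-0.448805, 0.290013) × (0.192743, 0.158364) = (-0.132431, -0.015176)  (running Σ = (-0.067056, 0.000319))
  m=0: (0.438202, -0.000000) × (-0.214213, 0.000000) = (-0.093869, 0.000000)  (running Σ = (-0.160924, 0.000319))
  m=1: (0.448805, 0.290013) × (-0.192743, 0.158364) = (-0.132431, 0.015176)  (running Σ = (-0.293356, 0.015495))
  m=2: (0.094377, 0.209415) × (0.051681, -0.261371) = (0.059613, -0.013845)  (running Σ = (-0.233743, 0.001650))
  m=3: (-0.008584, 0.056689) × (-0.078649, -0.146539) = (0.008982, -0.003201)  (running Σ = (-0.224761, -0.001550))
  m=4: (-0.006019, 0.006808) × (0.387612, 0.159521) = (-0.003419, 0.001679)  (running Σ = (-0.228180, 0.000128))
  m=5: (-0.000818, 0.000229) × (-0.267315, 0.081921) = (0.000200, -0.000128)  (running Σ = (-0.227980, 0.000000))
Total Σ_m = (-0.227980, 0.000000). Multiply by 1.142397: (-0.260444, 0.000000). P_5(cos γ) = -0.260444

-0.260444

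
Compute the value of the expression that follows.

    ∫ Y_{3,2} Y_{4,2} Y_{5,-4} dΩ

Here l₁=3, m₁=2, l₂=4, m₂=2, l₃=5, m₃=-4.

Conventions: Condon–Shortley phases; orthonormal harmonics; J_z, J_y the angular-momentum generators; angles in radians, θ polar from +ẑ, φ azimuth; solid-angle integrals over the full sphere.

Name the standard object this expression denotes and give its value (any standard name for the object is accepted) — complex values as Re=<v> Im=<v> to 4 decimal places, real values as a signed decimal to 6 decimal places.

Gaunt coefficient, +0.143343

This is a Gaunt coefficient — the integral of a triple product of spherical harmonics over the sphere.
Checks pass: Σm=0; 12 even; l₃=5∈[1,7].
(2·3+1)(2·4+1)(2·5+1) = 693
Δ: 2! 4! 6! / 13! → 1/180180
sum: t=0:+1/576 t=1:−1/144 t=2:+1/576 = -1/288
3j²(3 4 5; 0 0 0) = Δ·Π!·Σ² = 20/1001  (sign +1)
sum: t=0:+1/8640 t=1:−1/2880 = -1/4320
3j²(3 4 5; 2 2 -4) = Δ·Π!·Σ² = 8/429  (sign +1)
combine: 4πI² = 693·20/1001·8/429 = 480/1859
take √, sign +1: I = 0.14334284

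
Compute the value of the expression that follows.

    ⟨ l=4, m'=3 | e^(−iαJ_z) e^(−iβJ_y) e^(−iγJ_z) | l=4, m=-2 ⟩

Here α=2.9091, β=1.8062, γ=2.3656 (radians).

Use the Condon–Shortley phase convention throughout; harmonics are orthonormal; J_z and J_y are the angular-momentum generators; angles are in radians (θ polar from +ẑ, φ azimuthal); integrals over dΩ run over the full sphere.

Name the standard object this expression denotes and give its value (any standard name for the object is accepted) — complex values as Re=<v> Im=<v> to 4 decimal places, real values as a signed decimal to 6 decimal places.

Wigner D-matrix element, Re=0.2423 Im=-0.2784

This is a Wigner D-matrix element — the rotation-matrix element ⟨l m'| R(α,β,γ) |l m⟩ in the angular-momentum basis.
D^4_{3,-2}(2.9091,1.8062,2.3656) = e^{-i·3·2.9091}·d^4_{3,-2}(1.8062)·e^{-i·-2·2.3656}. Compute d first:
With c≡cos(β/2)=0.619179 and s≡sin(β/2)=0.785250, N=[5040·1·2·720]^{1/2}=2693.993318
k∈{0,1} keeps every argument non-negative
  k=0: (−1)^5·2693.9933/(240)·0.6192^3·0.7853^5 = -0.795561
  k=1: (−1)^6·2693.9933/(720)·0.6192^1·0.7853^7 = +0.426517
d^4_{3,-2}(1.8062) = -0.795561 +0.426517 = -0.369044
D = (-0.766464-0.642287i)·(-0.369044)·(+0.018810-0.999823i) = +0.242311-0.278350i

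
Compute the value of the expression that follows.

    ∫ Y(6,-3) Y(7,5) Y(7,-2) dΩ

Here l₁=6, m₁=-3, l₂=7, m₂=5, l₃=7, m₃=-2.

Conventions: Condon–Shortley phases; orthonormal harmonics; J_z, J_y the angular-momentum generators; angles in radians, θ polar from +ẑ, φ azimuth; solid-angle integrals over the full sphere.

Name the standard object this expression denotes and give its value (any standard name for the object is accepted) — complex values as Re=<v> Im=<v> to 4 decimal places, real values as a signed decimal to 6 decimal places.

This is a Gaunt coefficient — the integral of a triple product of spherical harmonics over the sphere.
m-sum 0 ✓  L=20 even ✓  1≤7≤13 ✓
Π(2lᵢ+1) = 13×15×15 = 2925
triangle coeff Δ(6,7,7) = 1/2444321880
Σ_t [0,6]: t=0:+1/2612736000 t=1:−1/20736000 t=2:+1/1658880 t=3:−1/746496 t=4:+1/1658880 t=5:−1/20736000 t=6:+1/2612736000 = -1/4354560
(3j)²=1000/138567 [(6 7 7; 0 0 0)], sign=+1
Σ_t [4,6]: t=4:+1/232243200 t=5:−1/29030400 t=6:+1/37324800 = -1/298598400
(3j)²=7/16796 [(6 7 7; -3 5 -2)], sign=+1
⇒ 4πI² = 131250/14919047
I = (+1)√(131250/14919047/(4π)) = 0.02645905

Gaunt coefficient, +0.026459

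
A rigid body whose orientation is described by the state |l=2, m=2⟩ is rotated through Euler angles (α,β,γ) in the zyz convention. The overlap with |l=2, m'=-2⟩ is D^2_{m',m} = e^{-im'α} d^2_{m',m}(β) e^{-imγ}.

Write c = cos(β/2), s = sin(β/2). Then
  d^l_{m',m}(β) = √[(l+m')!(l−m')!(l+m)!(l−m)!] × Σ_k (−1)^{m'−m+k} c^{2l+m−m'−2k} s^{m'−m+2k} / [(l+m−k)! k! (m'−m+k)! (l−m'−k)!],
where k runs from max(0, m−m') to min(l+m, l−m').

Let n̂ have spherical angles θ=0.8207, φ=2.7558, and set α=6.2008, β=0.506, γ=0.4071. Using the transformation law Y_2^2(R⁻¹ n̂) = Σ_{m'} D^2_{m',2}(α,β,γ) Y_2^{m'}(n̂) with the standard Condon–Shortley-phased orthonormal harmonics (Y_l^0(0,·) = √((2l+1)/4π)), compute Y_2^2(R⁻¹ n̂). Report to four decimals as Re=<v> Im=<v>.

Re=0.1066 Im=-0.3445

Need the full column D^2_{m',2} for m'=−2..2 at α=6.2008, β=0.5060, γ=0.4071.
cos(β/2)=0.968166, sin(β/2)=0.250310
d^2_{-2,2}: single k=4 term ⇒ +0.003926;  D = +0.002190-0.003258i
d^2_{-1,2}: single k=3 term ⇒ +0.030368;  D = +0.018958-0.023723i
d^2_{0,2}: single k=2 term ⇒ +0.143857;  D = +0.098750-0.104609i
d^2_{1,2}: single k=1 term ⇒ +0.454315;  D = +0.337993-0.303583i
d^2_{2,2}: single k=0 term ⇒ +0.878616;  D = +0.699755-0.531327i
Y_2^{m'}(θ=0.8207,φ=2.7558) and Σ D·Y over m':
  (+0.0022-0.0033i)·(+0.1482+0.1442i)  (+0.0190-0.0237i)·(-0.3570-0.1450i)  (+0.0988-0.1046i)·(+0.1243+0.0000i)  (+0.3380-0.3036i)·(+0.3570-0.1450i)  (+0.6998-0.5313i)·(+0.1482-0.1442i)
Y_2^2(R⁻¹ n̂) = +0.106616-0.344465i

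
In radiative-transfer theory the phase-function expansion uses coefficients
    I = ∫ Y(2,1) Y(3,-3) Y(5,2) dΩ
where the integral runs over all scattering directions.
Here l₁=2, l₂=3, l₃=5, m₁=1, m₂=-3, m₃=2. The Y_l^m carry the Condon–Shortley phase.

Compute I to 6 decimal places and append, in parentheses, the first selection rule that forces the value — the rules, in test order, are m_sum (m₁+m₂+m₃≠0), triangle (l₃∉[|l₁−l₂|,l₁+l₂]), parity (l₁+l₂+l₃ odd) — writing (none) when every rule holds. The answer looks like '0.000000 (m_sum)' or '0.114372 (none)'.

0.063396 (none)

m-sum 0 ✓  L=10 even ✓  1≤5≤5 ✓
Π(2lᵢ+1) = 5×7×11 = 385
triangle coeff Δ(2,3,5) = 1/2310
Σ_t [0,0]: t=0:+1/144 = 1/144
(3j)²=10/231 [(2 3 5; 0 0 0)], sign=-1
Σ_t [0,0]: t=0:+1/4320 = 1/4320
(3j)²=1/330 [(2 3 5; 1 -3 2)], sign=-1
⇒ 4πI² = 5/99
I = (+1)√(5/99/(4π)) = 0.06339609
No selection rule forces the value: the integral is nonzero (none).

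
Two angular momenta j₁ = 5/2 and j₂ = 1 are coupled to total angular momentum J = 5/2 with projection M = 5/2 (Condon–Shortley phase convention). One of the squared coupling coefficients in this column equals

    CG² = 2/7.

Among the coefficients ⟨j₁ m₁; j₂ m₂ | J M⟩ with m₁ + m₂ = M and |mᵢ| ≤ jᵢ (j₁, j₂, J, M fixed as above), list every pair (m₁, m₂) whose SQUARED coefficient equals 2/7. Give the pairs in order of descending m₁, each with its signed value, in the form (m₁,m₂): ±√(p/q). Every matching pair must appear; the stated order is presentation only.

(3/2,1): −√(2/7)

Admissible pairs with m₁+m₂ = M = 5/2: (3/2,1), (5/2,0)
  (m₁,m₂)=(5/2,0): CG² = 5/7, CG = +√(5/7)
  (m₁,m₂)=(3/2,1): CG² = 2/7, CG = −√(2/7)   ← matches the target
Pairs with CG² = 2/7: (3/2,1): −√(2/7)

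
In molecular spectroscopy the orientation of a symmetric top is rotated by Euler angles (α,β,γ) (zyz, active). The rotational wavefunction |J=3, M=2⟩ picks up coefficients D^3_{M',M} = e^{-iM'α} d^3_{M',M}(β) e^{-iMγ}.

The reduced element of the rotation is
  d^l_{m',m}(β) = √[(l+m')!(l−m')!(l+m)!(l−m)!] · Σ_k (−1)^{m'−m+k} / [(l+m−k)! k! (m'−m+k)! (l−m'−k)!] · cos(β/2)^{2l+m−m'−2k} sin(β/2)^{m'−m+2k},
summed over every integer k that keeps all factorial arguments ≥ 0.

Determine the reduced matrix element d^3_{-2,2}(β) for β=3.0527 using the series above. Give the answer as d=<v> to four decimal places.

d=-0.9843

d^3_{-2,2}(β=3.0527) via the finite sum:
c=cos(3.052700/2)=0.044432, s=sin(3.052700/2)=0.999012; N=√[1·120·120·1]=120.000000
k: max(0,(2)−(-2))=4 … min(3+(2),3−(-2))=5
  k=4: (−1)^0·120.0000/(24)·0.0444^2·0.9990^4 = +0.009832
  k=5: (−1)^1·120.0000/(120)·0.0444^0·0.9990^6 = -0.994089
d^3_{-2,2}(3.0527) = +0.009832 -0.994089 = -0.984257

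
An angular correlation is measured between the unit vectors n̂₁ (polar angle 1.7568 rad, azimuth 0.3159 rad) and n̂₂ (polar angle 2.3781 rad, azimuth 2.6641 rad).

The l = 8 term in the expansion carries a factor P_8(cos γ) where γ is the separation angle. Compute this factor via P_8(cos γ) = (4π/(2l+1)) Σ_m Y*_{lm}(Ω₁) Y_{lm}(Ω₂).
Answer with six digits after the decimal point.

-0.278496

Addition theorem: P_8(cos γ) = (4π/17) Σ_m Y*_{lm}(Ω₁) Y_{lm}(Ω₂), m = −8…8:
  m=-8: (-0.366442+0.258516i) × (-0.020969-0.016899i) = +0.012053+0.000772i  (running Σ = +0.012053+0.000772i)
  m=-7: (+0.201724-0.270652i) × (-0.110286-0.022454i) = -0.028325+0.025320i  (running Σ = -0.016272+0.026092i)
  m=-6: (+0.052669-0.156517i) × (-0.270220+0.076720i) = -0.002224+0.046335i  (running Σ = -0.018497+0.072426i)
  m=-5: (-0.002984+0.342817i) × (-0.326756+0.306935i) = -0.104248-0.112933i  (running Σ = -0.122744-0.040507i)
  m=-4: (+0.017826+0.056192i) × (-0.132115+0.374468i) = -0.023397-0.000748i  (running Σ = -0.146141-0.041255i)
  m=-3: (-0.192931-0.268484i) × (+0.001535+0.011029i) = +0.002665-0.002540i  (running Σ = -0.143476-0.043796i)
  m=-2: (-0.008279-0.006059i) × (-0.213730-0.302048i) = -0.000061+0.003796i  (running Σ = -0.143537-0.040000i)
  m=-1: (+0.306021+0.100022i) × (-0.173758-0.089907i) = -0.044181-0.044893i  (running Σ = -0.187718-0.084893i)
  m=0: (-0.004164-0.000000i) × (+0.316664+0.000000i) = -0.001319-0.000000i  (running Σ = -0.189037-0.084893i)
  m=1: (-0.306021+0.100022i) × (+0.173758-0.089907i) = -0.044181+0.044893i  (running Σ = -0.233218-0.040000i)
  m=2: (-0.008279+0.006059i) × (-0.213730+0.302048i) = -0.000061-0.003796i  (running Σ = -0.233278-0.043796i)
  m=3: (+0.192931-0.268484i) × (-0.001535+0.011029i) = +0.002665+0.002540i  (running Σ = -0.230613-0.041255i)
  m=4: (+0.017826-0.056192i) × (-0.132115-0.374468i) = -0.023397+0.000748i  (running Σ = -0.254010-0.040507i)
  m=5: (+0.002984+0.342817i) × (+0.326756+0.306935i) = -0.104248+0.112933i  (running Σ = -0.358258+0.072426i)
  m=6: (+0.052669+0.156517i) × (-0.270220-0.076720i) = -0.002224-0.046335i  (running Σ = -0.360482+0.026092i)
  m=7: (-0.201724-0.270652i) × (+0.110286-0.022454i) = -0.028325-0.025320i  (running Σ = -0.388807+0.000772i)
  m=8: (-0.366442-0.258516i) × (-0.020969+0.016899i) = +0.012053-0.000772i  (running Σ = -0.376755+0.000000i)
Total Σ_m = -0.376755+0.000000i. Multiply by 0.739198: -0.278496+0.000000i. P_8(cos γ) = -0.278496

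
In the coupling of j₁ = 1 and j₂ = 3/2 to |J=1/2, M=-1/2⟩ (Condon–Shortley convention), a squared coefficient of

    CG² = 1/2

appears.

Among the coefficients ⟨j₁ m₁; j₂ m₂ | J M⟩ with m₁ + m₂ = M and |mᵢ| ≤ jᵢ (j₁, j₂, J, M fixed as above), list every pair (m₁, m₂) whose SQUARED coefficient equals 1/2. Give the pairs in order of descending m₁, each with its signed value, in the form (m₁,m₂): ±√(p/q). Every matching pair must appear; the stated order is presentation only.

Admissible pairs with m₁+m₂ = M = -1/2: (-1,1/2), (0,-1/2), (1,-3/2)
  (m₁,m₂)=(1,-3/2): CG² = 1/2, CG = +√(1/2)   ← matches the target
  (m₁,m₂)=(0,-1/2): CG² = 1/3, CG = −√(1/3)
  (m₁,m₂)=(-1,1/2): CG² = 1/6, CG = +√(1/6)
Pairs with CG² = 1/2: (1,-3/2): +√(1/2)

(1,-3/2): +√(1/2)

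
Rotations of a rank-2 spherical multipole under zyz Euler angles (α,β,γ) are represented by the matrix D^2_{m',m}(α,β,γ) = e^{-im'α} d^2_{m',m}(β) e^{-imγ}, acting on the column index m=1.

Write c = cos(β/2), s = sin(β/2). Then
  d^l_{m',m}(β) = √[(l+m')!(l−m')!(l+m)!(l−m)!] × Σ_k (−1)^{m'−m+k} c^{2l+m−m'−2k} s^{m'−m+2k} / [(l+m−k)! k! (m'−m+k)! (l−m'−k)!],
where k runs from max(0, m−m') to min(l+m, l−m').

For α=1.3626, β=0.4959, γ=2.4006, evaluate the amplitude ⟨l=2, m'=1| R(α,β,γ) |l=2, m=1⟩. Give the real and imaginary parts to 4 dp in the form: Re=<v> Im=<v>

Re=-0.5799 Im=0.4154

D^2_{1,1}(1.3626,0.4959,2.4006) = e^{-i·1·1.3626}·d^2_{1,1}(0.4959)·e^{-i·1·2.4006}. Compute d first:
c=cos(0.495900/2)=0.969418, s=sin(0.495900/2)=0.245417; N=√[6·1·6·1]=6.000000
The bounds max(0,m−m')=0 and min(l+m,l−m')=1 give 2 terms
  k=0: (−1)^0·6.0000/(6)·0.9694^4·0.2454^0 = +0.883168
  k=1: (−1)^1·6.0000/(2)·0.9694^2·0.2454^2 = -0.169806
d^2_{1,1}(0.4959) = +0.883168 -0.169806 = +0.713362
Phases: e^{-i·(1)·1.3626}=+0.206696-0.978405i, e^{-i·(1)·2.4006}=-0.737799-0.675021i ⇒ D=-0.579923+0.415421i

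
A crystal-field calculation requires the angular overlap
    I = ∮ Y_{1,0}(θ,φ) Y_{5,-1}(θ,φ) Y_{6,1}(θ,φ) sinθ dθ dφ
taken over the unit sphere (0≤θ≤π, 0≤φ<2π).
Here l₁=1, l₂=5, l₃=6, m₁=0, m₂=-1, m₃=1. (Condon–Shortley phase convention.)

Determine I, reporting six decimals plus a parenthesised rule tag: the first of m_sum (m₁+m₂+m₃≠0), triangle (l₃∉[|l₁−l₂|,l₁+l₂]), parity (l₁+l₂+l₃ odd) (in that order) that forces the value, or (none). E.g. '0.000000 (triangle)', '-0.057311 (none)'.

Rules hold: Σm=0, L=12 even, 4≤6≤6.
N = 3·11·13 = 429
Δ = 0!·2!·10!/13! = 1/858
Racah Σ t=0..0: t=0:+1/14400 = 1/14400
⇒ 3j(1 5 6; 0 0 0)² = 6/143, sgn +1
Racah Σ t=0..0: t=0:+1/17280 = 1/17280
⇒ 3j(1 5 6; 0 -1 1)² = 35/858, sgn -1
4πI² = N·(3j₀)²·(3jₘ)² = 105/143
I = -1·√(0.734266/4π) = -0.24172507
No selection rule forces the value: the integral is nonzero (none).

-0.241725 (none)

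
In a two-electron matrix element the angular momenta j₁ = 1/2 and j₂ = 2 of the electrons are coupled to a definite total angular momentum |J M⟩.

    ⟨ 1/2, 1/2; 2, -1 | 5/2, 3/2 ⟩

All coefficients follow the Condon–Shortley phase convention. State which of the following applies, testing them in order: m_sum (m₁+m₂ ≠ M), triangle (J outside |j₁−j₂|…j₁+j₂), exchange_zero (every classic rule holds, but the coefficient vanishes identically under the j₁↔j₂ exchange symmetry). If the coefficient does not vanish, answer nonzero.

m_sum

m-sum: m₁+m₂ = 1/2+(-1) = -1/2, M = 3/2  ✗ ⇒ coefficient is 0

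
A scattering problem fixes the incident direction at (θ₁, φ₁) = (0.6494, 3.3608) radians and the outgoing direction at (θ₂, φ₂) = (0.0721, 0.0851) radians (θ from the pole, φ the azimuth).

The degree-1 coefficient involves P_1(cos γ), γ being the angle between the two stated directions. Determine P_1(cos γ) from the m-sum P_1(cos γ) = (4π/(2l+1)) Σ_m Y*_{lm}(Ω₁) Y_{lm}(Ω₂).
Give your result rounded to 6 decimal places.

Summing Y*_{l m}(θ₁,φ₁)·Y_{l m}(θ₂,φ₂) over m ∈ [−1, 1]; prefactor 4π/(2·1+1) = 4.188790:
  term(m=-1) = (-0.005153, -0.000695)   from Y*(Ω₁)=(-0.203924, -0.045432), Y(Ω₂)=(0.024798, -0.002115)
  term(m=+0) = (0.189644, 0.000000)   from Y*(Ω₁)=(0.389146, -0.000000), Y(Ω₂)=(0.487333, 0.000000)
  term(m=+1) = (-0.005153, 0.000695)   from Y*(Ω₁)=(0.203924, -0.045432), Y(Ω₂)=(-0.024798, -0.002115)
Total Σ_m = (0.179337, 0.000000). Multiply by 4.188790: (0.751207, 0.000000). P_1(cos γ) = 0.751207

0.751207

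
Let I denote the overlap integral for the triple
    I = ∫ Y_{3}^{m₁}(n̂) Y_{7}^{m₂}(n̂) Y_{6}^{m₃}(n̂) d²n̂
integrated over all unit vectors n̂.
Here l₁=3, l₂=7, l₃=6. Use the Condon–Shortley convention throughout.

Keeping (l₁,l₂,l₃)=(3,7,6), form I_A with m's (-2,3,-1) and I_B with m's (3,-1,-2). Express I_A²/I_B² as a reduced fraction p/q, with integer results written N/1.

Same 3,7,6: normalisation and zero-m 3j drop out of the ratio.
A: Δ: 4! 2! 10! / 17! → 1/2042040; sum: t=3:−1/362880 t=4:+1/414720 = -1/2903040; 3j²(3 7 6; -2 3 -1) = Δ·Π!·Σ² = 25/68068  (sign +1)
B: Δ: 4! 2! 10! / 17! → 1/2042040; sum: t=0:+1/829440 = 1/829440; 3j²(3 7 6; 3 -1 -2) = Δ·Π!·Σ² = 35/2431  (sign +1)
I_A²/I_B² = (25/68068)/(35/2431) = 5/196

5/196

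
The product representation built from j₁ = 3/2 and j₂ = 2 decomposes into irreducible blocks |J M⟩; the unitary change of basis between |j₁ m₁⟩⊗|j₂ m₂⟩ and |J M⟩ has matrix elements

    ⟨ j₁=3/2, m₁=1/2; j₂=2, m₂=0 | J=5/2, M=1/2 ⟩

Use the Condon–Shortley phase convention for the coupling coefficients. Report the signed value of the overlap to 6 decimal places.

j₁+j₂−J=1  J+j₁−j₂=2  J−j₁+j₂=3  j₁+j₂+J+1=7
(j₁±m₁, j₂±m₂, J±M) = (2,1,2,2,3,2)
P² = 48/35
sum k=0..1:
  [0] +1/2 = 1/2
  [1] −1/4 = -1/4
S = 1/4
C² = P²·S² = 3/35 ; C = +0.292770

+0.292770  (= +√(3/35))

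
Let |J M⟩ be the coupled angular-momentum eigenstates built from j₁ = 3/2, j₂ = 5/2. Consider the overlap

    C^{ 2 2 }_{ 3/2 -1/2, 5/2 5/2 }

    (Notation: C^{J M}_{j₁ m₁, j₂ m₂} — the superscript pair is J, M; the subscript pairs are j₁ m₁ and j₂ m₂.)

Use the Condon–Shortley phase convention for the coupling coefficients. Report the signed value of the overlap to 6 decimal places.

j₁+j₂−J=2  J+j₁−j₂=1  J−j₁+j₂=3  j₁+j₂+J+1=7
(j₁±m₁, j₂±m₂, J±M) = (1,2,5,0,4,0)
P² = 480/7
sum k=2..2:
  [2] +1/12 = 1/12
S = 1/12
C² = P²·S² = 10/21 ; C = +0.690066

+√(10/21) ≈ +0.690066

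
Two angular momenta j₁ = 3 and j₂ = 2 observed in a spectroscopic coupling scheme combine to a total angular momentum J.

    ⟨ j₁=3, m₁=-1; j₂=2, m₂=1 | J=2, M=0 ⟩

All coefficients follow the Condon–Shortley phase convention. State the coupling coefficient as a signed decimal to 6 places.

j₁+j₂−J=3  J+j₁−j₂=3  J−j₁+j₂=1  j₁+j₂+J+1=8
(j₁±m₁, j₂±m₂, J±M) = (2,4,3,1,2,2)
P² = 36/7
sum k=2..3:
  [2] +1/4 = 1/4
  [3] −1/12 = -1/12
S = 1/6
C² = P²·S² = 1/7 ; C = +0.377964

+√(1/7) ≈ +0.377964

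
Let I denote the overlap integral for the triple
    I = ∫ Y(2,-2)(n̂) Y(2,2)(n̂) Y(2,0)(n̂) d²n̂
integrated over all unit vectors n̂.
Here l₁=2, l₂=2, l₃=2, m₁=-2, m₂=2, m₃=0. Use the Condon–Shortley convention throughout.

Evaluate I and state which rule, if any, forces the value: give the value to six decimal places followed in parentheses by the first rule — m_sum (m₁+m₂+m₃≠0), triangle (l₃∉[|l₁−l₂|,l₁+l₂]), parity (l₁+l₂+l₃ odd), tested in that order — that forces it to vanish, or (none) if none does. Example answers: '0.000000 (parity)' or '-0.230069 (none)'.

-0.180224 (none)

Rules hold: Σm=0, L=6 even, 0≤2≤4.
N = 5·5·5 = 125
Δ = 2!·2!·2!/7! = 1/630
Racah Σ t=0..2: t=0:+1/8 t=1:−1/1 t=2:+1/8 = -3/4
⇒ 3j(2 2 2; 0 0 0)² = 2/35, sgn -1
Racah Σ t=2..2: t=2:+1/8 = 1/8
⇒ 3j(2 2 2; -2 2 0)² = 2/35, sgn +1
4πI² = N·(3j₀)²·(3jₘ)² = 20/49
I = -1·√(0.408163/4π) = -0.18022375
No selection rule forces the value: the integral is nonzero (none).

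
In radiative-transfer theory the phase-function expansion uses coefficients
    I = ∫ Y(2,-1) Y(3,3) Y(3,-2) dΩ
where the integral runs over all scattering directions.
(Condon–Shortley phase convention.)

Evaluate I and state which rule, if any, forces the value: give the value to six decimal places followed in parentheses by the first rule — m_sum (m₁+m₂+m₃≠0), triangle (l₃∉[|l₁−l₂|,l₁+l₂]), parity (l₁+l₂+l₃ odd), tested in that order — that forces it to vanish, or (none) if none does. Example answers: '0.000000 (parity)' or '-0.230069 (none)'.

Checks pass: Σm=0; 8 even; l₃=3∈[1,5].
(2·2+1)(2·3+1)(2·3+1) = 245
Δ: 2! 2! 4! / 9! → 1/3780
sum: t=0:+1/24 t=1:−1/4 t=2:+1/24 = -1/6
3j²(2 3 3; 0 0 0) = Δ·Π!·Σ² = 4/105  (sign +1)
sum: t=2:+1/48 = 1/48
3j²(2 3 3; -1 3 -2) = Δ·Π!·Σ² = 5/84  (sign -1)
combine: 4πI² = 245·4/105·5/84 = 5/9
take √, sign -1: I = -0.21026104
No selection rule forces the value: the integral is nonzero (none).

-0.210261 (none)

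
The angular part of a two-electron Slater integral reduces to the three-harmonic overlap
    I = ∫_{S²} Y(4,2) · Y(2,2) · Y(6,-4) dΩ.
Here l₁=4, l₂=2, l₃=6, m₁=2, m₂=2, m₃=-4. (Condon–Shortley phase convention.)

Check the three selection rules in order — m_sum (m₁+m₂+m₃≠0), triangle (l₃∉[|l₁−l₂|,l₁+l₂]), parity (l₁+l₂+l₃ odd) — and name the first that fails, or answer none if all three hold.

Σmᵢ = 0  ✓
l₃∈[|l₁−l₂|,l₁+l₂]=[2,6], have l₃=6  ✓
Σlᵢ = 12 ⇒ even  ✓

none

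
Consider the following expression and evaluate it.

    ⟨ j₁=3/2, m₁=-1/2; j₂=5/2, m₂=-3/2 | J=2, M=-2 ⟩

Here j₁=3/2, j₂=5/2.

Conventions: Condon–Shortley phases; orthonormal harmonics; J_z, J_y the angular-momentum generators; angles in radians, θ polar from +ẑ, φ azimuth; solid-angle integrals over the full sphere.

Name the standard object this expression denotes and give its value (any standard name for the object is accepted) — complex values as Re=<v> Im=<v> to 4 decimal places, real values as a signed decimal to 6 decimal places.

This is a Clebsch–Gordan (vector-coupling) coefficient.
j₁+j₂−J=2  J+j₁−j₂=1  J−j₁+j₂=3  j₁+j₂+J+1=7
(j₁±m₁, j₂±m₂, J±M) = (1,2,1,4,0,4)
P² = 96/7
sum k=1..1:
  [1] −1/6 = -1/6
S = -1/6
C² = P²·S² = 8/21 ; C = -0.617213

Clebsch–Gordan coefficient, −√(8/21) ≈ -0.617213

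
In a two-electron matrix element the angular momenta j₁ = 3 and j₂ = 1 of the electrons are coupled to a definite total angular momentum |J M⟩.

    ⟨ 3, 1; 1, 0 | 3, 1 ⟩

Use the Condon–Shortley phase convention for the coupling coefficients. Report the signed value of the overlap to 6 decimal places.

+0.288675

√[7·1!5!1!/8! · 4!2!1!1!4!2!] = √(48)
  +(−1)^0/∏(0,1,2,1,3,0)! = 1/12  (running 1/12)
  +(−1)^1/∏(1,0,1,0,4,1)! = -1/24  (running 1/24)
⟨..|..⟩ = √(48)·(1/24) = +0.288675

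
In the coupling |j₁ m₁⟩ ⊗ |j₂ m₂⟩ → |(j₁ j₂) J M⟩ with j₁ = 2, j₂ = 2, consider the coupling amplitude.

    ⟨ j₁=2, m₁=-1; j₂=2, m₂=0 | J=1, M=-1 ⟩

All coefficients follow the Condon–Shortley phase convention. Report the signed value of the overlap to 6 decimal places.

+0.547723  (= +√(3/10))

√[3·3!1!1!/6! · 1!3!2!2!0!2!] = √(6/5)
  +(−1)^2/∏(2,1,1,0,0,1)! = 1/2  (running 1/2)
⟨..|..⟩ = √(6/5)·(1/2) = +0.547723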